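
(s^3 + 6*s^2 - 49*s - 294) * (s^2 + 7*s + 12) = s^5 + 13*s^4 + 5*s^3 - 565*s^2 - 2646*s - 3528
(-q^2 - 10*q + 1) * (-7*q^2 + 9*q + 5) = 7*q^4 + 61*q^3 - 102*q^2 - 41*q + 5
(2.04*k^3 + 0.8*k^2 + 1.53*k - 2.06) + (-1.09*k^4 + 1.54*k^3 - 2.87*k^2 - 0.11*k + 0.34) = -1.09*k^4 + 3.58*k^3 - 2.07*k^2 + 1.42*k - 1.72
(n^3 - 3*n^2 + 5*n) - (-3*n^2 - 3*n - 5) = n^3 + 8*n + 5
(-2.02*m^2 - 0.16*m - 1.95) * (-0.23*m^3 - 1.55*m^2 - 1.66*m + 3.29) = 0.4646*m^5 + 3.1678*m^4 + 4.0497*m^3 - 3.3577*m^2 + 2.7106*m - 6.4155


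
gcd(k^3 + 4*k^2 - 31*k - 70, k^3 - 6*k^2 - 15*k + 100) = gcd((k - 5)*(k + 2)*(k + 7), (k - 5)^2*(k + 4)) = k - 5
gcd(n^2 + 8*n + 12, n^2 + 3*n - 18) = n + 6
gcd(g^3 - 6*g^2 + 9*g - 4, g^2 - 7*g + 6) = g - 1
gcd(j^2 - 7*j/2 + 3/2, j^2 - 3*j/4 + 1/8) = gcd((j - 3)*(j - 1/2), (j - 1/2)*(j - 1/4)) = j - 1/2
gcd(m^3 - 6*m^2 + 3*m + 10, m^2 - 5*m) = m - 5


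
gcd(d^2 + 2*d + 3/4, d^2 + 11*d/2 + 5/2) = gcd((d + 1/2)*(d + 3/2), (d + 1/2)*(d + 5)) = d + 1/2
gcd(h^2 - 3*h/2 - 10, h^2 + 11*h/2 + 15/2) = h + 5/2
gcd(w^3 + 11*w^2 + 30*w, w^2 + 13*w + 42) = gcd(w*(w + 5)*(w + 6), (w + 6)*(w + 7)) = w + 6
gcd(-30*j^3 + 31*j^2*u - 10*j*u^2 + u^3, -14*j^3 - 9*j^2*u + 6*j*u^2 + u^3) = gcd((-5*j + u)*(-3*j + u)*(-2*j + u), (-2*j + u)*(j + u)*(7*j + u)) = -2*j + u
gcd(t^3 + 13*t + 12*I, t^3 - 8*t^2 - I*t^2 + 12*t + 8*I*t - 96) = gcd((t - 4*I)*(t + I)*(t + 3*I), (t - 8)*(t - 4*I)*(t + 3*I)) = t^2 - I*t + 12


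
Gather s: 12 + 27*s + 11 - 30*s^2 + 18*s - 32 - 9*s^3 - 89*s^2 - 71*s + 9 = -9*s^3 - 119*s^2 - 26*s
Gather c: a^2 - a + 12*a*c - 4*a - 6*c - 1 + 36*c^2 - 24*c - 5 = a^2 - 5*a + 36*c^2 + c*(12*a - 30) - 6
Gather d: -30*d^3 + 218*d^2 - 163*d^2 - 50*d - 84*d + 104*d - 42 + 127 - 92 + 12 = -30*d^3 + 55*d^2 - 30*d + 5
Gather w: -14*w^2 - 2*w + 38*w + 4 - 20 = -14*w^2 + 36*w - 16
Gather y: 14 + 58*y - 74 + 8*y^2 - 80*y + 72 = 8*y^2 - 22*y + 12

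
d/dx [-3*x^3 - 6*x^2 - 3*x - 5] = -9*x^2 - 12*x - 3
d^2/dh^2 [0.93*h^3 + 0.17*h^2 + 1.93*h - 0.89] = 5.58*h + 0.34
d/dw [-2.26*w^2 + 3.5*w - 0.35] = 3.5 - 4.52*w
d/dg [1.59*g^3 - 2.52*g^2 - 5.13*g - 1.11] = 4.77*g^2 - 5.04*g - 5.13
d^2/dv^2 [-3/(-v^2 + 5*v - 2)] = 6*(-v^2 + 5*v + (2*v - 5)^2 - 2)/(v^2 - 5*v + 2)^3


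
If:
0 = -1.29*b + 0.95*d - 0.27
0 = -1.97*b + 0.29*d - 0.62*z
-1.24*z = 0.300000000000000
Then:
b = 0.15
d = 0.48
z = -0.24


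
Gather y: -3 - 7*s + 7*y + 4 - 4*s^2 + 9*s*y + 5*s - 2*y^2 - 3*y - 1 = -4*s^2 - 2*s - 2*y^2 + y*(9*s + 4)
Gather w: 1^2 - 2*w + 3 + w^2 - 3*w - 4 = w^2 - 5*w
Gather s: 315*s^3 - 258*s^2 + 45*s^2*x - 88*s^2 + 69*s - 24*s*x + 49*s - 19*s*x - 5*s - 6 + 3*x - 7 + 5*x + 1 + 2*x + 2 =315*s^3 + s^2*(45*x - 346) + s*(113 - 43*x) + 10*x - 10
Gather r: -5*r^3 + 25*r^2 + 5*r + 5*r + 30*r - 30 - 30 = -5*r^3 + 25*r^2 + 40*r - 60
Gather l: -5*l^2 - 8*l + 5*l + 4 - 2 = -5*l^2 - 3*l + 2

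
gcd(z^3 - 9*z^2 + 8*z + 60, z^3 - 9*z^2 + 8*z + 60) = z^3 - 9*z^2 + 8*z + 60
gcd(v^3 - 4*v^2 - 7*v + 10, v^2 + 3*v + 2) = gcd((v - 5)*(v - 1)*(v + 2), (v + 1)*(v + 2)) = v + 2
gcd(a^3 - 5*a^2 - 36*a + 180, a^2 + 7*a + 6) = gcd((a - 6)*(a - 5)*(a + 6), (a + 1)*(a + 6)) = a + 6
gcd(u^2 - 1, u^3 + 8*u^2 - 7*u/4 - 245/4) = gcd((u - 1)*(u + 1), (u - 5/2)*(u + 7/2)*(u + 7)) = 1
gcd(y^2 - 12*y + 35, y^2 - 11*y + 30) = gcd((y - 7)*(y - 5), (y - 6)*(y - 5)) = y - 5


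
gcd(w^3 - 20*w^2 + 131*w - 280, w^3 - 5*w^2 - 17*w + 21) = w - 7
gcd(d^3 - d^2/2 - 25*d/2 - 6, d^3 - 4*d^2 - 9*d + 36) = d^2 - d - 12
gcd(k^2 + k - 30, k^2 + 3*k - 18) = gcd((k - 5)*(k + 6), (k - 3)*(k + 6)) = k + 6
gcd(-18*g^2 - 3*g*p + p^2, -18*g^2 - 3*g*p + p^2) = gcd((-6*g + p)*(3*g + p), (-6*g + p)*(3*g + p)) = -18*g^2 - 3*g*p + p^2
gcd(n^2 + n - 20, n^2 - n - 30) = n + 5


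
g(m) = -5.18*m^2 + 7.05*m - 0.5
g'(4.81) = -42.78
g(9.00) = -356.63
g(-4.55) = -139.82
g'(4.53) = -39.88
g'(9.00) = -86.19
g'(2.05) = -14.19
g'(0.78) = -1.03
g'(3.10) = -25.07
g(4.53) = -74.86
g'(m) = 7.05 - 10.36*m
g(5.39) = -112.99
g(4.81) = -86.43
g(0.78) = 1.85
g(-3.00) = -68.27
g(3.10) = -28.42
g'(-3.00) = 38.13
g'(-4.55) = 54.19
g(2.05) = -7.82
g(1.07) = 1.11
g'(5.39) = -48.79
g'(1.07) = -4.04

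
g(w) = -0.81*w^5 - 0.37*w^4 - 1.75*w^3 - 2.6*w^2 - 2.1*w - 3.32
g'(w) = -4.05*w^4 - 1.48*w^3 - 5.25*w^2 - 5.2*w - 2.1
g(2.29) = -103.97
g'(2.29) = -170.69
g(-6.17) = 7028.36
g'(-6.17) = -5691.67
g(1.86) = -49.94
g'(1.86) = -87.93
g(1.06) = -12.10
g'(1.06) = -20.39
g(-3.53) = 435.20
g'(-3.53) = -612.92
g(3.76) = -823.68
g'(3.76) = -984.03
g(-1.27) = 0.45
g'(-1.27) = -11.47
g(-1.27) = 0.45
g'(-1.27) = -11.47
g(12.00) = -212653.16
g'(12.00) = -87358.74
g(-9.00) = 46482.85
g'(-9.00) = -25873.68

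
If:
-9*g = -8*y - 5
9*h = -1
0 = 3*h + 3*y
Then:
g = 53/81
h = -1/9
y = 1/9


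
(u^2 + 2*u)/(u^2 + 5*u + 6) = u/(u + 3)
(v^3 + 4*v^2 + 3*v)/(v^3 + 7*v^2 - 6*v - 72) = v*(v^2 + 4*v + 3)/(v^3 + 7*v^2 - 6*v - 72)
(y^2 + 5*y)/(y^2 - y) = (y + 5)/(y - 1)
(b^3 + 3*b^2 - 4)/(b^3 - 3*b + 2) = (b + 2)/(b - 1)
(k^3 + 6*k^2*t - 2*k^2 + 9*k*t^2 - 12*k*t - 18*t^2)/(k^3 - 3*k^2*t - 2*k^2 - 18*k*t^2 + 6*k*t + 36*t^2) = (-k - 3*t)/(-k + 6*t)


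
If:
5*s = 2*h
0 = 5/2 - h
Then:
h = 5/2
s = 1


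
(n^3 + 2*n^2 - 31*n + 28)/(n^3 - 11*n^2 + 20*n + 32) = (n^2 + 6*n - 7)/(n^2 - 7*n - 8)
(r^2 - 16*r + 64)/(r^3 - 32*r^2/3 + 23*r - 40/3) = 3*(r - 8)/(3*r^2 - 8*r + 5)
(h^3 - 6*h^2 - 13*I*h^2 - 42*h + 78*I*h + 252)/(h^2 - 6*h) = h - 13*I - 42/h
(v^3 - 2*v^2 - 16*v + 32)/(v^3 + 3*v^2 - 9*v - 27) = (v^3 - 2*v^2 - 16*v + 32)/(v^3 + 3*v^2 - 9*v - 27)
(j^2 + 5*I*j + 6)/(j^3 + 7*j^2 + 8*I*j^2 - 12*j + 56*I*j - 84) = (j - I)/(j^2 + j*(7 + 2*I) + 14*I)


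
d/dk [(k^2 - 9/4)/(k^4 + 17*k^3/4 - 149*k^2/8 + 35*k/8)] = 2*(-64*k^5 - 136*k^4 + 288*k^3 + 1058*k^2 - 2682*k + 315)/(k^2*(64*k^6 + 544*k^5 - 1228*k^4 - 9572*k^3 + 24581*k^2 - 10430*k + 1225))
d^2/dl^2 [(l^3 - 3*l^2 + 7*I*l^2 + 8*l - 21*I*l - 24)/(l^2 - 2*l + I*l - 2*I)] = (l^3*(24 - 12*I) + l^2*(-216 - 12*I) + l*(516 - 48*I) - 320 + 60*I)/(l^6 + l^5*(-6 + 3*I) + l^4*(9 - 18*I) + l^3*(10 + 35*I) + l^2*(-36 - 18*I) + l*(24 - 12*I) + 8*I)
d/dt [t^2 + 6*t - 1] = 2*t + 6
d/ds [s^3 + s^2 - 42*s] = 3*s^2 + 2*s - 42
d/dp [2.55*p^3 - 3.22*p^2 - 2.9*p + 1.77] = 7.65*p^2 - 6.44*p - 2.9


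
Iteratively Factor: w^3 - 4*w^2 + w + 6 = (w + 1)*(w^2 - 5*w + 6) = (w - 2)*(w + 1)*(w - 3)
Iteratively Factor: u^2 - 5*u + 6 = (u - 2)*(u - 3)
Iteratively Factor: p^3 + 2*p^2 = (p)*(p^2 + 2*p) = p*(p + 2)*(p)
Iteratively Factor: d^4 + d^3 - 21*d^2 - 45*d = (d - 5)*(d^3 + 6*d^2 + 9*d) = (d - 5)*(d + 3)*(d^2 + 3*d) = (d - 5)*(d + 3)^2*(d)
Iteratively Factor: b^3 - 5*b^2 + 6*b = (b - 3)*(b^2 - 2*b) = b*(b - 3)*(b - 2)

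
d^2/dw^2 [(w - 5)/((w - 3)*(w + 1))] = 2*(w^3 - 15*w^2 + 39*w - 41)/(w^6 - 6*w^5 + 3*w^4 + 28*w^3 - 9*w^2 - 54*w - 27)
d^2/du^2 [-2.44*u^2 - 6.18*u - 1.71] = -4.88000000000000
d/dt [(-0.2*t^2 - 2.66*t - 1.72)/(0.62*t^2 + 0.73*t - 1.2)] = (1.5032*t^2 + 2.6128*t + 4.4476)/(0.3844*t^4 + 0.9052*t^3 - 0.9551*t^2 - 1.752*t + 1.44)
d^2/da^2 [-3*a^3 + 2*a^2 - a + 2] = 4 - 18*a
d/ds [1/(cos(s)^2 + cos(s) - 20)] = (2*cos(s) + 1)*sin(s)/(cos(s)^2 + cos(s) - 20)^2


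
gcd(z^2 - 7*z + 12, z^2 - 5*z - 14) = 1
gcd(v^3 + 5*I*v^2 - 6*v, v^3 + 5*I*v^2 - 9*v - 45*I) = 1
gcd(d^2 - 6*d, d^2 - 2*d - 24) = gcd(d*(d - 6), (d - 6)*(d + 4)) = d - 6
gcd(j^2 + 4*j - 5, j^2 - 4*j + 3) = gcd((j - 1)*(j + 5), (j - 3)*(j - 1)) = j - 1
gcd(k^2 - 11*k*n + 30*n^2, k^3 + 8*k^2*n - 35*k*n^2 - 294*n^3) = k - 6*n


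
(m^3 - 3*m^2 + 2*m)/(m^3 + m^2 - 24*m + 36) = m*(m - 1)/(m^2 + 3*m - 18)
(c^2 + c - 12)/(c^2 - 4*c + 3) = (c + 4)/(c - 1)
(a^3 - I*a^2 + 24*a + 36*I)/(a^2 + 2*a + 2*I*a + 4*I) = (a^2 - 3*I*a + 18)/(a + 2)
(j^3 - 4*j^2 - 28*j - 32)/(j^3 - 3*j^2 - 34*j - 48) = (j + 2)/(j + 3)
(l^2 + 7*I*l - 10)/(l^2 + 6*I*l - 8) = (l + 5*I)/(l + 4*I)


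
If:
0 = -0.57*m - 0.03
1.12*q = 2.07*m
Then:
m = -0.05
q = -0.10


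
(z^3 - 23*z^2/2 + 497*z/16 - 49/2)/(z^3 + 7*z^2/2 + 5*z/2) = (16*z^3 - 184*z^2 + 497*z - 392)/(8*z*(2*z^2 + 7*z + 5))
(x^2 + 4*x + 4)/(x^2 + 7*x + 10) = (x + 2)/(x + 5)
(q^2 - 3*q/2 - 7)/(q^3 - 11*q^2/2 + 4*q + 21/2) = (q + 2)/(q^2 - 2*q - 3)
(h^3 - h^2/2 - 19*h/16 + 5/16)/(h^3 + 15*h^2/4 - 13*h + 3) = (4*h^2 - h - 5)/(4*(h^2 + 4*h - 12))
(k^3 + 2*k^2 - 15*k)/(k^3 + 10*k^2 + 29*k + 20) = k*(k - 3)/(k^2 + 5*k + 4)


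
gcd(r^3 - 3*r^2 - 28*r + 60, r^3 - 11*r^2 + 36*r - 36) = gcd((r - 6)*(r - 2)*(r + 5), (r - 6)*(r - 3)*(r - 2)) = r^2 - 8*r + 12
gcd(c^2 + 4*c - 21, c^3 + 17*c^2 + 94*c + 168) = c + 7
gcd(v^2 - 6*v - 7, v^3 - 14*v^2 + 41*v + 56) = v^2 - 6*v - 7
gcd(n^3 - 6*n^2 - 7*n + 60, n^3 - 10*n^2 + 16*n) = 1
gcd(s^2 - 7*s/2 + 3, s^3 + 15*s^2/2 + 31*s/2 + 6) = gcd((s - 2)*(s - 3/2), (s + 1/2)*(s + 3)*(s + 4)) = 1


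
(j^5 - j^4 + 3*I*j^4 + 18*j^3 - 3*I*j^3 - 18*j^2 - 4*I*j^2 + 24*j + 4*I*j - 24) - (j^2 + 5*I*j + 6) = j^5 - j^4 + 3*I*j^4 + 18*j^3 - 3*I*j^3 - 19*j^2 - 4*I*j^2 + 24*j - I*j - 30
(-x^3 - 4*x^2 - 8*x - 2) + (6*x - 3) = -x^3 - 4*x^2 - 2*x - 5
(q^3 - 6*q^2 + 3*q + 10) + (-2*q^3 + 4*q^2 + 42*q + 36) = -q^3 - 2*q^2 + 45*q + 46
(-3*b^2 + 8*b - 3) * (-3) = 9*b^2 - 24*b + 9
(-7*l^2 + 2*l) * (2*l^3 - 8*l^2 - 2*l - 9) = -14*l^5 + 60*l^4 - 2*l^3 + 59*l^2 - 18*l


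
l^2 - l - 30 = (l - 6)*(l + 5)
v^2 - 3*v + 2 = (v - 2)*(v - 1)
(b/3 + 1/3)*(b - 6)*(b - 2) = b^3/3 - 7*b^2/3 + 4*b/3 + 4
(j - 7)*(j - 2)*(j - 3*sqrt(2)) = j^3 - 9*j^2 - 3*sqrt(2)*j^2 + 14*j + 27*sqrt(2)*j - 42*sqrt(2)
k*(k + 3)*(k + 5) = k^3 + 8*k^2 + 15*k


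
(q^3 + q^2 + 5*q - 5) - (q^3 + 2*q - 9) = q^2 + 3*q + 4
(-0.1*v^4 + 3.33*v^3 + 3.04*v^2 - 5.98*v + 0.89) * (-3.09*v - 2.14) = 0.309*v^5 - 10.0757*v^4 - 16.5198*v^3 + 11.9726*v^2 + 10.0471*v - 1.9046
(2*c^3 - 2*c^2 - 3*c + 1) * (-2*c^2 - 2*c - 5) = -4*c^5 + 14*c^2 + 13*c - 5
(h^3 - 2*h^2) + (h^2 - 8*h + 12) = h^3 - h^2 - 8*h + 12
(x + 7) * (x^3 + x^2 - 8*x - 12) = x^4 + 8*x^3 - x^2 - 68*x - 84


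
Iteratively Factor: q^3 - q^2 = (q)*(q^2 - q) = q^2*(q - 1)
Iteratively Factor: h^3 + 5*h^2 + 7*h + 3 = (h + 1)*(h^2 + 4*h + 3) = (h + 1)^2*(h + 3)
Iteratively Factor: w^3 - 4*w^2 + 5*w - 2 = (w - 1)*(w^2 - 3*w + 2) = (w - 2)*(w - 1)*(w - 1)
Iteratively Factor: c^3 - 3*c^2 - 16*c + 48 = (c - 4)*(c^2 + c - 12) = (c - 4)*(c + 4)*(c - 3)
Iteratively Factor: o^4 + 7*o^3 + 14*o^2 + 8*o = (o + 4)*(o^3 + 3*o^2 + 2*o) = (o + 2)*(o + 4)*(o^2 + o) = (o + 1)*(o + 2)*(o + 4)*(o)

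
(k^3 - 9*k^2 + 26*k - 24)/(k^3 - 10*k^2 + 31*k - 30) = (k - 4)/(k - 5)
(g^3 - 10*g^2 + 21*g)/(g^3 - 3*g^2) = (g - 7)/g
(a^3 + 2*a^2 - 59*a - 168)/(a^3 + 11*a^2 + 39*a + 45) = (a^2 - a - 56)/(a^2 + 8*a + 15)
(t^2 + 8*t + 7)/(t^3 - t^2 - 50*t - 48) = (t + 7)/(t^2 - 2*t - 48)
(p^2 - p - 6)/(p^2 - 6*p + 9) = (p + 2)/(p - 3)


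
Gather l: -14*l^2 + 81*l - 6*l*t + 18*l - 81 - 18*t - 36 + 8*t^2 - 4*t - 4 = -14*l^2 + l*(99 - 6*t) + 8*t^2 - 22*t - 121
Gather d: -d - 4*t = -d - 4*t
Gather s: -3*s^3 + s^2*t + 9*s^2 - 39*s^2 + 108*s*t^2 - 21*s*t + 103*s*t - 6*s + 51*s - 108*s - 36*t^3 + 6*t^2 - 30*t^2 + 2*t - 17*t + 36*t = -3*s^3 + s^2*(t - 30) + s*(108*t^2 + 82*t - 63) - 36*t^3 - 24*t^2 + 21*t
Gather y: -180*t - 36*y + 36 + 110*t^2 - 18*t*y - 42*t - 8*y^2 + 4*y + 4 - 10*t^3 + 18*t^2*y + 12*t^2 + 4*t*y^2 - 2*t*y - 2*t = -10*t^3 + 122*t^2 - 224*t + y^2*(4*t - 8) + y*(18*t^2 - 20*t - 32) + 40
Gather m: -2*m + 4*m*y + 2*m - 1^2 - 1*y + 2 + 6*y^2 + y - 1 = 4*m*y + 6*y^2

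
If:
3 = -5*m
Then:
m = -3/5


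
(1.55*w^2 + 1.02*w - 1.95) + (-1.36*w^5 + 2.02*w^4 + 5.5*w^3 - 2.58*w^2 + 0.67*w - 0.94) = -1.36*w^5 + 2.02*w^4 + 5.5*w^3 - 1.03*w^2 + 1.69*w - 2.89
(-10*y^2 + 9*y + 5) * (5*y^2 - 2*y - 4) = -50*y^4 + 65*y^3 + 47*y^2 - 46*y - 20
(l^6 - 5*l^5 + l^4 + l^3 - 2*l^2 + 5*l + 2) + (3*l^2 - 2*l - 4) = l^6 - 5*l^5 + l^4 + l^3 + l^2 + 3*l - 2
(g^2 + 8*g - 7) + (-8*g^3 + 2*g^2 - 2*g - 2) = -8*g^3 + 3*g^2 + 6*g - 9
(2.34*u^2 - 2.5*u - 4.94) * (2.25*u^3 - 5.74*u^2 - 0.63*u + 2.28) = 5.265*u^5 - 19.0566*u^4 + 1.7608*u^3 + 35.2658*u^2 - 2.5878*u - 11.2632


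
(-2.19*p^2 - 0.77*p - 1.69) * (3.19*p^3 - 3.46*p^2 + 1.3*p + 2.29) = -6.9861*p^5 + 5.1211*p^4 - 5.5739*p^3 - 0.168700000000001*p^2 - 3.9603*p - 3.8701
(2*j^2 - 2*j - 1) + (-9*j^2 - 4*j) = -7*j^2 - 6*j - 1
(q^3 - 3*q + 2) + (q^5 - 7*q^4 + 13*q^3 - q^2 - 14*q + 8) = q^5 - 7*q^4 + 14*q^3 - q^2 - 17*q + 10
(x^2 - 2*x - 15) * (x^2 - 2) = x^4 - 2*x^3 - 17*x^2 + 4*x + 30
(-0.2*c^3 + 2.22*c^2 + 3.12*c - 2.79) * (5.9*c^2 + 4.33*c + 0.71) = -1.18*c^5 + 12.232*c^4 + 27.8786*c^3 - 1.3752*c^2 - 9.8655*c - 1.9809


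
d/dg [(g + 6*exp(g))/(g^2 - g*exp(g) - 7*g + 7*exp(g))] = ((g + 6*exp(g))*(g*exp(g) - 2*g - 6*exp(g) + 7) + (6*exp(g) + 1)*(g^2 - g*exp(g) - 7*g + 7*exp(g)))/(g^2 - g*exp(g) - 7*g + 7*exp(g))^2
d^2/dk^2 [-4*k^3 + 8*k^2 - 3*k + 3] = 16 - 24*k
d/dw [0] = 0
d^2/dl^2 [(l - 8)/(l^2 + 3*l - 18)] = 2*((5 - 3*l)*(l^2 + 3*l - 18) + (l - 8)*(2*l + 3)^2)/(l^2 + 3*l - 18)^3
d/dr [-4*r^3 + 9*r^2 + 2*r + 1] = -12*r^2 + 18*r + 2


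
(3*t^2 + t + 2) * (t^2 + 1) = 3*t^4 + t^3 + 5*t^2 + t + 2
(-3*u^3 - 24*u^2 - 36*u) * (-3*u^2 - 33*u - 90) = 9*u^5 + 171*u^4 + 1170*u^3 + 3348*u^2 + 3240*u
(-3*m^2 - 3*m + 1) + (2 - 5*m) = -3*m^2 - 8*m + 3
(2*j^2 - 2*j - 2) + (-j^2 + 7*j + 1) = j^2 + 5*j - 1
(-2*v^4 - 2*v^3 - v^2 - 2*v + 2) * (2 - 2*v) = 4*v^5 - 2*v^3 + 2*v^2 - 8*v + 4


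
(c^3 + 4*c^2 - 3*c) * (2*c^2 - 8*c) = 2*c^5 - 38*c^3 + 24*c^2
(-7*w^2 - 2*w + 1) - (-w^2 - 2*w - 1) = 2 - 6*w^2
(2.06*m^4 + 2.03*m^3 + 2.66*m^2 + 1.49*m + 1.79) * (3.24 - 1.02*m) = -2.1012*m^5 + 4.6038*m^4 + 3.864*m^3 + 7.0986*m^2 + 3.0018*m + 5.7996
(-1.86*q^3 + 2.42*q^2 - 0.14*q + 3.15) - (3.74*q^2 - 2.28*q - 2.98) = -1.86*q^3 - 1.32*q^2 + 2.14*q + 6.13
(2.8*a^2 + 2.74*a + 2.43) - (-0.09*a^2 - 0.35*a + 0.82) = 2.89*a^2 + 3.09*a + 1.61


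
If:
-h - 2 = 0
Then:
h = -2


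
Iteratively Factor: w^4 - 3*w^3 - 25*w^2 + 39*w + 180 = (w - 4)*(w^3 + w^2 - 21*w - 45) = (w - 5)*(w - 4)*(w^2 + 6*w + 9) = (w - 5)*(w - 4)*(w + 3)*(w + 3)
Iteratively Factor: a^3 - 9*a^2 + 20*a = (a - 5)*(a^2 - 4*a) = a*(a - 5)*(a - 4)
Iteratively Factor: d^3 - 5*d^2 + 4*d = (d)*(d^2 - 5*d + 4) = d*(d - 4)*(d - 1)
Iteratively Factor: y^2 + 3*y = (y)*(y + 3)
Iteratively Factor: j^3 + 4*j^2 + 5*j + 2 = (j + 2)*(j^2 + 2*j + 1) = (j + 1)*(j + 2)*(j + 1)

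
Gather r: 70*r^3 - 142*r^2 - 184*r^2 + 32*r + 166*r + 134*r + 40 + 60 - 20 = 70*r^3 - 326*r^2 + 332*r + 80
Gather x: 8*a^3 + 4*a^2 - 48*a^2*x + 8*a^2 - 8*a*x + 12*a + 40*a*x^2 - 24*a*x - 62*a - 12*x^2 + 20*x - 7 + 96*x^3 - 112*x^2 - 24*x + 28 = 8*a^3 + 12*a^2 - 50*a + 96*x^3 + x^2*(40*a - 124) + x*(-48*a^2 - 32*a - 4) + 21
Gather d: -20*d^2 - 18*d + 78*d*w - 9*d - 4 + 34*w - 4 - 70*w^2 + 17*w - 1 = -20*d^2 + d*(78*w - 27) - 70*w^2 + 51*w - 9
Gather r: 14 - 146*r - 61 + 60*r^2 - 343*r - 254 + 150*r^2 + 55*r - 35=210*r^2 - 434*r - 336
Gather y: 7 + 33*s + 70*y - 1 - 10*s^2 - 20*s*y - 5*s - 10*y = -10*s^2 + 28*s + y*(60 - 20*s) + 6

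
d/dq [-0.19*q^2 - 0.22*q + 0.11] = -0.38*q - 0.22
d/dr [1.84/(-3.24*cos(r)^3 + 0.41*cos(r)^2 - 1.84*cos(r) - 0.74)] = (-17.8848*cos(r)^2 + 1.5088*cos(r) - 3.3856)*sin(r)/(3.24*cos(r)^3 - 0.41*cos(r)^2 + 1.84*cos(r) + 0.74)^2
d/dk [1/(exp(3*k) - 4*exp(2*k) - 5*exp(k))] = (-3*exp(2*k) + 8*exp(k) + 5)*exp(-k)/(-exp(2*k) + 4*exp(k) + 5)^2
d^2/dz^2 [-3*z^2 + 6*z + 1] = -6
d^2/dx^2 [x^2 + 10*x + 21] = 2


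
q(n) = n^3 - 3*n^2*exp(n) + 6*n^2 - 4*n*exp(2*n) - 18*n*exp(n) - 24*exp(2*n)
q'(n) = -3*n^2*exp(n) + 3*n^2 - 8*n*exp(2*n) - 24*n*exp(n) + 12*n - 52*exp(2*n) - 18*exp(n)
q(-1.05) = 8.49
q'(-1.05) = -13.27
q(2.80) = -10665.61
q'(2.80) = -21850.47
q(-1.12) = 9.39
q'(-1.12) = -12.59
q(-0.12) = -16.54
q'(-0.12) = -54.99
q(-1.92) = 18.14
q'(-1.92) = -10.27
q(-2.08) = 19.77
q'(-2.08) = -10.17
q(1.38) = -573.80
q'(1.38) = -1199.66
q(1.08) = -304.86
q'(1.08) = -648.99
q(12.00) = -1907322255861.57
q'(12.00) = -3920510187676.90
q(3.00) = -16069.37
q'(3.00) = -32947.60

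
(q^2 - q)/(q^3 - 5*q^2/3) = 3*(q - 1)/(q*(3*q - 5))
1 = 1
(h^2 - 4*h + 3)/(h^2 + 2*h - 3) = (h - 3)/(h + 3)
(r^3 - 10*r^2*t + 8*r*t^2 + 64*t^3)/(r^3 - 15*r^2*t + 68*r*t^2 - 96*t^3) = (r + 2*t)/(r - 3*t)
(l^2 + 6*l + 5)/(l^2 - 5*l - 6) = (l + 5)/(l - 6)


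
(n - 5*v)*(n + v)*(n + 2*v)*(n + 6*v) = n^4 + 4*n^3*v - 25*n^2*v^2 - 88*n*v^3 - 60*v^4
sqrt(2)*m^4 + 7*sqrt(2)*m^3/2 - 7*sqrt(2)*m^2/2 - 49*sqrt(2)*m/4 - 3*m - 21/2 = (m + 7/2)*(m - 3*sqrt(2)/2)*(m + sqrt(2))*(sqrt(2)*m + 1)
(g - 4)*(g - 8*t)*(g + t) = g^3 - 7*g^2*t - 4*g^2 - 8*g*t^2 + 28*g*t + 32*t^2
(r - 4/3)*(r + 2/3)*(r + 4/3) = r^3 + 2*r^2/3 - 16*r/9 - 32/27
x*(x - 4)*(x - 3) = x^3 - 7*x^2 + 12*x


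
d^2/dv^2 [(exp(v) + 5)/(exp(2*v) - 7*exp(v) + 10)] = (exp(4*v) + 27*exp(3*v) - 165*exp(2*v) + 115*exp(v) + 450)*exp(v)/(exp(6*v) - 21*exp(5*v) + 177*exp(4*v) - 763*exp(3*v) + 1770*exp(2*v) - 2100*exp(v) + 1000)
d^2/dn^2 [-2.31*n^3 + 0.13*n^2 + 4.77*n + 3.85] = 0.26 - 13.86*n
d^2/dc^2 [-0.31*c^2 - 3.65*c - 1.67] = -0.620000000000000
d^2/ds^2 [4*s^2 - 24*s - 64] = 8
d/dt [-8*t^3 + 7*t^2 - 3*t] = -24*t^2 + 14*t - 3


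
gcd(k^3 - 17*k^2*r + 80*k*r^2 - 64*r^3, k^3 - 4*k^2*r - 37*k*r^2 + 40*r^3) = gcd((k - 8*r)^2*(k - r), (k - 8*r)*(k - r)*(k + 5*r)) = k^2 - 9*k*r + 8*r^2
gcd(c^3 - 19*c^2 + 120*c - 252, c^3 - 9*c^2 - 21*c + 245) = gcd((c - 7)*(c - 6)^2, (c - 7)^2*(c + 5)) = c - 7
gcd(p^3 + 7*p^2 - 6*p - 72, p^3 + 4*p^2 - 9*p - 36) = p^2 + p - 12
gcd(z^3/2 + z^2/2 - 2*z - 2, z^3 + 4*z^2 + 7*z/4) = 1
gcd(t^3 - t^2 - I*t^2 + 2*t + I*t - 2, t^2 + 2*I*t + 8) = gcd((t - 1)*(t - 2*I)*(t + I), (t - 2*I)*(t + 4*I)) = t - 2*I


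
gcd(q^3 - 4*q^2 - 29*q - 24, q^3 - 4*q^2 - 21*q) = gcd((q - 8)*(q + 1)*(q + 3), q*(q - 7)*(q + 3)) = q + 3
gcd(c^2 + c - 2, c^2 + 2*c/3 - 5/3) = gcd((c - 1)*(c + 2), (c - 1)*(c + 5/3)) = c - 1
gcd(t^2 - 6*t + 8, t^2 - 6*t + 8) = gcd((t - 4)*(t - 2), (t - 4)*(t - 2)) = t^2 - 6*t + 8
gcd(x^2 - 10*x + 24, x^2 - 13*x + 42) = x - 6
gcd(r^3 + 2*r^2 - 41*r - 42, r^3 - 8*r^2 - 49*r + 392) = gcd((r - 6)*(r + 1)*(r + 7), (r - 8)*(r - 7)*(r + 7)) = r + 7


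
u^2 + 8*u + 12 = (u + 2)*(u + 6)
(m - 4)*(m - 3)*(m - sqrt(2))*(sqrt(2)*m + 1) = sqrt(2)*m^4 - 7*sqrt(2)*m^3 - m^3 + 7*m^2 + 11*sqrt(2)*m^2 - 12*m + 7*sqrt(2)*m - 12*sqrt(2)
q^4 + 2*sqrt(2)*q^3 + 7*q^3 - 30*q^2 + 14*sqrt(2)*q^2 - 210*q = q*(q + 7)*(q - 3*sqrt(2))*(q + 5*sqrt(2))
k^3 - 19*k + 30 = (k - 3)*(k - 2)*(k + 5)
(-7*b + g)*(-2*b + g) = 14*b^2 - 9*b*g + g^2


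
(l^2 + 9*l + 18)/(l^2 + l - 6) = (l + 6)/(l - 2)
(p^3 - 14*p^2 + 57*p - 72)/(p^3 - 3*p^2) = 1 - 11/p + 24/p^2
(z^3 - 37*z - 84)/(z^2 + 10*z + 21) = (z^2 - 3*z - 28)/(z + 7)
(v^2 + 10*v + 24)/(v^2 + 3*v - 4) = (v + 6)/(v - 1)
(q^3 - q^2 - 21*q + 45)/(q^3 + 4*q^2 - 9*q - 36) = (q^2 + 2*q - 15)/(q^2 + 7*q + 12)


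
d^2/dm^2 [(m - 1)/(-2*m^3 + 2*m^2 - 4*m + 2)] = (-(m - 1)*(3*m^2 - 2*m + 2)^2 + (3*m^2 - 2*m + (m - 1)*(3*m - 1) + 2)*(m^3 - m^2 + 2*m - 1))/(m^3 - m^2 + 2*m - 1)^3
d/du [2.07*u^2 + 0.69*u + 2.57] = 4.14*u + 0.69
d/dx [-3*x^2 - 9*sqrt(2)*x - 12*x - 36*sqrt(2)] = -6*x - 9*sqrt(2) - 12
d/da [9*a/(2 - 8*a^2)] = 9*(4*a^2 + 1)/(2*(4*a^2 - 1)^2)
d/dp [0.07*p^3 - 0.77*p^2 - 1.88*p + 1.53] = 0.21*p^2 - 1.54*p - 1.88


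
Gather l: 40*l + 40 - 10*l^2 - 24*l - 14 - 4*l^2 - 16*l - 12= 14 - 14*l^2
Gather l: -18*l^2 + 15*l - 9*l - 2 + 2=-18*l^2 + 6*l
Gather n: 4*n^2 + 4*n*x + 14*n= 4*n^2 + n*(4*x + 14)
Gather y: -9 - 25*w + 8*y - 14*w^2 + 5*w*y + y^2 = -14*w^2 - 25*w + y^2 + y*(5*w + 8) - 9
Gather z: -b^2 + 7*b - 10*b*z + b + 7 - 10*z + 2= -b^2 + 8*b + z*(-10*b - 10) + 9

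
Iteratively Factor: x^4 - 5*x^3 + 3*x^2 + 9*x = (x - 3)*(x^3 - 2*x^2 - 3*x) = (x - 3)*(x + 1)*(x^2 - 3*x) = (x - 3)^2*(x + 1)*(x)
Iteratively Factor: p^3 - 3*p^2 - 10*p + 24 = (p - 2)*(p^2 - p - 12) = (p - 2)*(p + 3)*(p - 4)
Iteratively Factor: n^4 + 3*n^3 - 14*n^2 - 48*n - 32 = (n + 4)*(n^3 - n^2 - 10*n - 8) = (n - 4)*(n + 4)*(n^2 + 3*n + 2) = (n - 4)*(n + 2)*(n + 4)*(n + 1)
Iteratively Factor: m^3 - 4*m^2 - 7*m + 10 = (m - 1)*(m^2 - 3*m - 10) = (m - 5)*(m - 1)*(m + 2)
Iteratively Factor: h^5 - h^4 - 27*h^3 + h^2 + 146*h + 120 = (h + 4)*(h^4 - 5*h^3 - 7*h^2 + 29*h + 30) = (h - 5)*(h + 4)*(h^3 - 7*h - 6) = (h - 5)*(h + 2)*(h + 4)*(h^2 - 2*h - 3) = (h - 5)*(h - 3)*(h + 2)*(h + 4)*(h + 1)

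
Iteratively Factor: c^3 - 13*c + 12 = (c - 3)*(c^2 + 3*c - 4) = (c - 3)*(c - 1)*(c + 4)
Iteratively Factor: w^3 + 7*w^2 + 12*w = (w + 3)*(w^2 + 4*w) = (w + 3)*(w + 4)*(w)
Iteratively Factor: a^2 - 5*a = (a - 5)*(a)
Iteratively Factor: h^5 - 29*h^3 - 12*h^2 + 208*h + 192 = (h + 1)*(h^4 - h^3 - 28*h^2 + 16*h + 192) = (h + 1)*(h + 4)*(h^3 - 5*h^2 - 8*h + 48) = (h - 4)*(h + 1)*(h + 4)*(h^2 - h - 12) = (h - 4)*(h + 1)*(h + 3)*(h + 4)*(h - 4)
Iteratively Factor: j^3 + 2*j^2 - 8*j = (j)*(j^2 + 2*j - 8) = j*(j - 2)*(j + 4)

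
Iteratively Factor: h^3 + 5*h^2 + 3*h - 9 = (h - 1)*(h^2 + 6*h + 9) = (h - 1)*(h + 3)*(h + 3)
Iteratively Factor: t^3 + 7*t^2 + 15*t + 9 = (t + 3)*(t^2 + 4*t + 3) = (t + 1)*(t + 3)*(t + 3)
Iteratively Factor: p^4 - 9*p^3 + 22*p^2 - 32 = (p - 4)*(p^3 - 5*p^2 + 2*p + 8) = (p - 4)^2*(p^2 - p - 2) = (p - 4)^2*(p + 1)*(p - 2)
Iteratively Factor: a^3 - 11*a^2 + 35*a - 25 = (a - 5)*(a^2 - 6*a + 5) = (a - 5)^2*(a - 1)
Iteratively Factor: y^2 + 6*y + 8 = (y + 2)*(y + 4)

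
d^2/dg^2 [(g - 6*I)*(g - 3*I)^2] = 6*g - 24*I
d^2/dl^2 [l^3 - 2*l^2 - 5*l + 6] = 6*l - 4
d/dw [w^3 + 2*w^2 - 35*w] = 3*w^2 + 4*w - 35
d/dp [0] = 0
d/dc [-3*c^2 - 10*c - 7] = -6*c - 10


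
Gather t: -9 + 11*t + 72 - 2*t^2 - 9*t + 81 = -2*t^2 + 2*t + 144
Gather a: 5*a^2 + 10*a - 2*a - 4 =5*a^2 + 8*a - 4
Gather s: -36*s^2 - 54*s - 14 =-36*s^2 - 54*s - 14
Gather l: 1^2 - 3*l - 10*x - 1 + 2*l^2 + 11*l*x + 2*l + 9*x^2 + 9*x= 2*l^2 + l*(11*x - 1) + 9*x^2 - x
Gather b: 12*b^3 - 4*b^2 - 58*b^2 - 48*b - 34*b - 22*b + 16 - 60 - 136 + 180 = 12*b^3 - 62*b^2 - 104*b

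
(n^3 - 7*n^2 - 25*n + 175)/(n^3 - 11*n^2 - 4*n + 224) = (n^2 - 25)/(n^2 - 4*n - 32)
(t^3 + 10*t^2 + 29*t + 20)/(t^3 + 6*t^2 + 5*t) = (t + 4)/t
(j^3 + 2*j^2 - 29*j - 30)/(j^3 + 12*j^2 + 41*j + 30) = (j - 5)/(j + 5)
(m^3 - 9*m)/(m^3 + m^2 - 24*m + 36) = m*(m + 3)/(m^2 + 4*m - 12)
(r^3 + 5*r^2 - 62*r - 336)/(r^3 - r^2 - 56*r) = (r + 6)/r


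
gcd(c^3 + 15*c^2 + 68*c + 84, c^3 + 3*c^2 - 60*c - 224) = c + 7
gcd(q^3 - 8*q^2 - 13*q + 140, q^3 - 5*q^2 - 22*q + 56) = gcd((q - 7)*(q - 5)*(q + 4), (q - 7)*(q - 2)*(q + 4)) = q^2 - 3*q - 28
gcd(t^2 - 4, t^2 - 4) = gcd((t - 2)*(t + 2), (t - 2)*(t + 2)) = t^2 - 4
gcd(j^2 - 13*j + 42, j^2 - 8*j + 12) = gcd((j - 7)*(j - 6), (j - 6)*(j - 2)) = j - 6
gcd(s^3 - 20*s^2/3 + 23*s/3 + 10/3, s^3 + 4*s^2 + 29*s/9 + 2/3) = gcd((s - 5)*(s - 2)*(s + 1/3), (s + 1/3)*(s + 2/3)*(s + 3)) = s + 1/3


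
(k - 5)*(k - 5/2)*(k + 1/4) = k^3 - 29*k^2/4 + 85*k/8 + 25/8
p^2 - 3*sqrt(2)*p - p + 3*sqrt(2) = (p - 1)*(p - 3*sqrt(2))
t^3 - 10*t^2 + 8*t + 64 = (t - 8)*(t - 4)*(t + 2)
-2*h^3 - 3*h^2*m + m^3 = (-2*h + m)*(h + m)^2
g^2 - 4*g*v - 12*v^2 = (g - 6*v)*(g + 2*v)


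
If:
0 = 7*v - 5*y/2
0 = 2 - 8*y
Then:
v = 5/56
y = 1/4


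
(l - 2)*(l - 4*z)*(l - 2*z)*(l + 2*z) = l^4 - 4*l^3*z - 2*l^3 - 4*l^2*z^2 + 8*l^2*z + 16*l*z^3 + 8*l*z^2 - 32*z^3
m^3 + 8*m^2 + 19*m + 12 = (m + 1)*(m + 3)*(m + 4)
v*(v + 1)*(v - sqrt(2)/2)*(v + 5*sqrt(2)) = v^4 + v^3 + 9*sqrt(2)*v^3/2 - 5*v^2 + 9*sqrt(2)*v^2/2 - 5*v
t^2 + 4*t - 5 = (t - 1)*(t + 5)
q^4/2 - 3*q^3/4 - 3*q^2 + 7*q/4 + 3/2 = (q/2 + 1)*(q - 3)*(q - 1)*(q + 1/2)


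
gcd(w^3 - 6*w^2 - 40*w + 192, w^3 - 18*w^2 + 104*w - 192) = w^2 - 12*w + 32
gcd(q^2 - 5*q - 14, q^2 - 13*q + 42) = q - 7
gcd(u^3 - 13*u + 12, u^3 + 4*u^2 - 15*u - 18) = u - 3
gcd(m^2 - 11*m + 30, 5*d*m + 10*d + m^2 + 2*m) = 1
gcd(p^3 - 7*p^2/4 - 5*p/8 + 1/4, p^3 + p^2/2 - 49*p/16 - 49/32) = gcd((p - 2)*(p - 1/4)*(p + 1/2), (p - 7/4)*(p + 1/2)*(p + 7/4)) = p + 1/2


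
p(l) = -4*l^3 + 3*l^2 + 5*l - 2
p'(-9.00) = -1021.00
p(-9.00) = 3112.00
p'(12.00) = -1651.00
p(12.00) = -6422.00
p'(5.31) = -301.49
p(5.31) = -489.75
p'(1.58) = -15.48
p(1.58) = -2.39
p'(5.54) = -330.06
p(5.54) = -562.35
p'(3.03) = -86.99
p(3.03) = -70.58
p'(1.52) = -13.60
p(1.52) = -1.52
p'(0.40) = 5.48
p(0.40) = 0.22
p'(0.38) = 5.55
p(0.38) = 0.11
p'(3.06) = -89.00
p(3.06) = -73.22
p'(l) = -12*l^2 + 6*l + 5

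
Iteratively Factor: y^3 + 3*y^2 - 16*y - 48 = (y - 4)*(y^2 + 7*y + 12) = (y - 4)*(y + 3)*(y + 4)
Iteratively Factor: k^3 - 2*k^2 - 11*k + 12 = (k - 4)*(k^2 + 2*k - 3) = (k - 4)*(k - 1)*(k + 3)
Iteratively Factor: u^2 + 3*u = (u + 3)*(u)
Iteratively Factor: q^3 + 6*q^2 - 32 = (q - 2)*(q^2 + 8*q + 16) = (q - 2)*(q + 4)*(q + 4)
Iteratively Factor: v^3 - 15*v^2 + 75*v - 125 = (v - 5)*(v^2 - 10*v + 25) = (v - 5)^2*(v - 5)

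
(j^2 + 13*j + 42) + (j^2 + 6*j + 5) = 2*j^2 + 19*j + 47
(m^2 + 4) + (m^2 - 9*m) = 2*m^2 - 9*m + 4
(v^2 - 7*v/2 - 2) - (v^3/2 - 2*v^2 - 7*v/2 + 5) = -v^3/2 + 3*v^2 - 7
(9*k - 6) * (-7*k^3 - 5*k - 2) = -63*k^4 + 42*k^3 - 45*k^2 + 12*k + 12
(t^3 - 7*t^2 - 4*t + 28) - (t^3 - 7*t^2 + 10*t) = 28 - 14*t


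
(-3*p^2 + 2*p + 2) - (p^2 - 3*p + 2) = -4*p^2 + 5*p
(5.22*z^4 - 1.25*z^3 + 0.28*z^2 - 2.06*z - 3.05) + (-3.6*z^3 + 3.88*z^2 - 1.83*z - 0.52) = 5.22*z^4 - 4.85*z^3 + 4.16*z^2 - 3.89*z - 3.57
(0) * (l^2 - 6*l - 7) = 0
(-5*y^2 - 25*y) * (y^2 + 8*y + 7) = -5*y^4 - 65*y^3 - 235*y^2 - 175*y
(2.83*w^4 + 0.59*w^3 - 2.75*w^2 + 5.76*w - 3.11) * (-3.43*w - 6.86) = -9.7069*w^5 - 21.4375*w^4 + 5.3851*w^3 - 0.8918*w^2 - 28.8463*w + 21.3346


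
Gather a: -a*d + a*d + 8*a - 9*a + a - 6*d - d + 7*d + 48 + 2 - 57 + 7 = 0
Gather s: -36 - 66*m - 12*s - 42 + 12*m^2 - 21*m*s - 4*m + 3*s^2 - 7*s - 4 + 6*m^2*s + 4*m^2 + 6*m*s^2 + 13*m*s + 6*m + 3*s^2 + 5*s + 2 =16*m^2 - 64*m + s^2*(6*m + 6) + s*(6*m^2 - 8*m - 14) - 80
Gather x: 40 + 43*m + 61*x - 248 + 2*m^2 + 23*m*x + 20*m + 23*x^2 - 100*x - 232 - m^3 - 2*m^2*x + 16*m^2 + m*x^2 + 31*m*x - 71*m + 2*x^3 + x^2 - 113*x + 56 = -m^3 + 18*m^2 - 8*m + 2*x^3 + x^2*(m + 24) + x*(-2*m^2 + 54*m - 152) - 384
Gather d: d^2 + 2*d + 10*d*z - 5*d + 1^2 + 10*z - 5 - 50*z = d^2 + d*(10*z - 3) - 40*z - 4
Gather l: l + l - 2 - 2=2*l - 4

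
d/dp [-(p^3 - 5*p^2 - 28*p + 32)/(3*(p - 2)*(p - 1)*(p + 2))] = 4*(-p^2 - 14*p - 4)/(3*(p^4 - 8*p^2 + 16))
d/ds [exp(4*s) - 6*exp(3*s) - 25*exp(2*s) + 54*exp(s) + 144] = (4*exp(3*s) - 18*exp(2*s) - 50*exp(s) + 54)*exp(s)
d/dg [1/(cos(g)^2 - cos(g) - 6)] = (2*cos(g) - 1)*sin(g)/(sin(g)^2 + cos(g) + 5)^2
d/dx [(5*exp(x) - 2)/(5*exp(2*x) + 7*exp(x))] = (-25*exp(2*x) + 20*exp(x) + 14)*exp(-x)/(25*exp(2*x) + 70*exp(x) + 49)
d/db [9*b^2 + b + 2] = 18*b + 1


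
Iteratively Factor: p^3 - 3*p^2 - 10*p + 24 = (p - 2)*(p^2 - p - 12) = (p - 2)*(p + 3)*(p - 4)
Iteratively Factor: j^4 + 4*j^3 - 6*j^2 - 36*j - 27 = (j - 3)*(j^3 + 7*j^2 + 15*j + 9) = (j - 3)*(j + 3)*(j^2 + 4*j + 3) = (j - 3)*(j + 3)^2*(j + 1)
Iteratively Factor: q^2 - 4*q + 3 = (q - 1)*(q - 3)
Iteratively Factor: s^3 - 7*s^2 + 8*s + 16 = (s + 1)*(s^2 - 8*s + 16) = (s - 4)*(s + 1)*(s - 4)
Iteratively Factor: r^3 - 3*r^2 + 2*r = (r - 2)*(r^2 - r) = r*(r - 2)*(r - 1)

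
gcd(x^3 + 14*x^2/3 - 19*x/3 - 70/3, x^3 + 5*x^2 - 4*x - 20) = x^2 + 7*x + 10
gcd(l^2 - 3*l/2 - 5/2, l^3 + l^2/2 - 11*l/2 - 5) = l^2 - 3*l/2 - 5/2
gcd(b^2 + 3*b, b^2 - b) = b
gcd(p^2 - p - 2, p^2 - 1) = p + 1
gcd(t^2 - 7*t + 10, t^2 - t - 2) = t - 2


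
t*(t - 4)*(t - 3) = t^3 - 7*t^2 + 12*t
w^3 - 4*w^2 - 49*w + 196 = (w - 7)*(w - 4)*(w + 7)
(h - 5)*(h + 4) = h^2 - h - 20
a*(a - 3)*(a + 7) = a^3 + 4*a^2 - 21*a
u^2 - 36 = (u - 6)*(u + 6)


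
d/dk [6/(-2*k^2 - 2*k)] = 3*(2*k + 1)/(k^2*(k + 1)^2)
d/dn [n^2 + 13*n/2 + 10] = 2*n + 13/2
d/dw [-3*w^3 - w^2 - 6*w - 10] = -9*w^2 - 2*w - 6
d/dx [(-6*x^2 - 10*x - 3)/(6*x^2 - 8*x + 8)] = (27*x^2 - 15*x - 26)/(9*x^4 - 24*x^3 + 40*x^2 - 32*x + 16)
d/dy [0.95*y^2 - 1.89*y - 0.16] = 1.9*y - 1.89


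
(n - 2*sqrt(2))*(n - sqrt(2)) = n^2 - 3*sqrt(2)*n + 4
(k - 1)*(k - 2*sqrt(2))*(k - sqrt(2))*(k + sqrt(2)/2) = k^4 - 5*sqrt(2)*k^3/2 - k^3 + k^2 + 5*sqrt(2)*k^2/2 - k + 2*sqrt(2)*k - 2*sqrt(2)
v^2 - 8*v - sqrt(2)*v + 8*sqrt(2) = (v - 8)*(v - sqrt(2))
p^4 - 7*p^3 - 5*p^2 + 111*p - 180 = (p - 5)*(p - 3)^2*(p + 4)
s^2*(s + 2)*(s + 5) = s^4 + 7*s^3 + 10*s^2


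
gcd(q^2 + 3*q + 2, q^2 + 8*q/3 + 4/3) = q + 2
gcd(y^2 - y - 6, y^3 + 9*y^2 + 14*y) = y + 2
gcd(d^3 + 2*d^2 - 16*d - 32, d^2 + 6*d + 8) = d^2 + 6*d + 8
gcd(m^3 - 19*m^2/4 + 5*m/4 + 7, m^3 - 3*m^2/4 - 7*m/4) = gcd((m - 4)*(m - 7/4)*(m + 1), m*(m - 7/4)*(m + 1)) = m^2 - 3*m/4 - 7/4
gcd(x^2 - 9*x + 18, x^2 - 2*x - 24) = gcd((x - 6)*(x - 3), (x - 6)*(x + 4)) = x - 6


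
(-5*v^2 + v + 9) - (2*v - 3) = -5*v^2 - v + 12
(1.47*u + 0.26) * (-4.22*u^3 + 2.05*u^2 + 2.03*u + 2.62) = -6.2034*u^4 + 1.9163*u^3 + 3.5171*u^2 + 4.3792*u + 0.6812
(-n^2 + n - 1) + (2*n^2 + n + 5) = n^2 + 2*n + 4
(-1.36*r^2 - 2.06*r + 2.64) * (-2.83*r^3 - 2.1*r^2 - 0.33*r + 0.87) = 3.8488*r^5 + 8.6858*r^4 - 2.6964*r^3 - 6.0474*r^2 - 2.6634*r + 2.2968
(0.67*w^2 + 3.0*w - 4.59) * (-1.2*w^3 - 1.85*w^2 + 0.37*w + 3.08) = -0.804*w^5 - 4.8395*w^4 + 0.205899999999999*w^3 + 11.6651*w^2 + 7.5417*w - 14.1372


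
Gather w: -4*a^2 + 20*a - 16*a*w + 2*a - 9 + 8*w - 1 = -4*a^2 + 22*a + w*(8 - 16*a) - 10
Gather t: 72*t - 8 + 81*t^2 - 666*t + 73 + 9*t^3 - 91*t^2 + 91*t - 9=9*t^3 - 10*t^2 - 503*t + 56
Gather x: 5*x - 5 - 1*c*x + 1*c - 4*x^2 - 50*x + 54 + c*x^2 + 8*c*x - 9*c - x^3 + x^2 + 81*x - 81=-8*c - x^3 + x^2*(c - 3) + x*(7*c + 36) - 32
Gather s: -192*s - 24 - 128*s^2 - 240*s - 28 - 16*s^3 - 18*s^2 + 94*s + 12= -16*s^3 - 146*s^2 - 338*s - 40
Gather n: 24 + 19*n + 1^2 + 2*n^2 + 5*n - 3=2*n^2 + 24*n + 22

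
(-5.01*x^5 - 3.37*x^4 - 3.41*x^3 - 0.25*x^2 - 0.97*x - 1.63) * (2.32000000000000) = -11.6232*x^5 - 7.8184*x^4 - 7.9112*x^3 - 0.58*x^2 - 2.2504*x - 3.7816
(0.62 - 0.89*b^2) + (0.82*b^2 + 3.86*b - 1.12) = -0.0700000000000001*b^2 + 3.86*b - 0.5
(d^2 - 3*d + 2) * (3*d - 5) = 3*d^3 - 14*d^2 + 21*d - 10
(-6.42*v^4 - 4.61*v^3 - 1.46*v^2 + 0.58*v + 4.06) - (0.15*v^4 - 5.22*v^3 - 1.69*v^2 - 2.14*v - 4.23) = -6.57*v^4 + 0.609999999999999*v^3 + 0.23*v^2 + 2.72*v + 8.29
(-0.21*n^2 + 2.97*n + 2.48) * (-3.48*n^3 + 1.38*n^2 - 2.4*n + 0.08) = 0.7308*n^5 - 10.6254*n^4 - 4.0278*n^3 - 3.7224*n^2 - 5.7144*n + 0.1984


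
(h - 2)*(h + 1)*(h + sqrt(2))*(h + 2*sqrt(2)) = h^4 - h^3 + 3*sqrt(2)*h^3 - 3*sqrt(2)*h^2 + 2*h^2 - 6*sqrt(2)*h - 4*h - 8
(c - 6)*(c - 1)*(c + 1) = c^3 - 6*c^2 - c + 6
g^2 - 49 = (g - 7)*(g + 7)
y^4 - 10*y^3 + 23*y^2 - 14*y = y*(y - 7)*(y - 2)*(y - 1)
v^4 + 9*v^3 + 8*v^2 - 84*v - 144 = (v - 3)*(v + 2)*(v + 4)*(v + 6)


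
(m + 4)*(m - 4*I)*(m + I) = m^3 + 4*m^2 - 3*I*m^2 + 4*m - 12*I*m + 16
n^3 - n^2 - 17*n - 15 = (n - 5)*(n + 1)*(n + 3)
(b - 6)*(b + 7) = b^2 + b - 42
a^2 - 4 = (a - 2)*(a + 2)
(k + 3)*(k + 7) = k^2 + 10*k + 21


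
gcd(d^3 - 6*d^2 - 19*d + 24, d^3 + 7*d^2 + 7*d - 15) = d^2 + 2*d - 3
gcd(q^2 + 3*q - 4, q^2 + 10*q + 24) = q + 4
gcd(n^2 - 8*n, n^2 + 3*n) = n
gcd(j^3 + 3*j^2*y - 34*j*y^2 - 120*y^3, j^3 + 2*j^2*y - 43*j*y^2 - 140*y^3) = j^2 + 9*j*y + 20*y^2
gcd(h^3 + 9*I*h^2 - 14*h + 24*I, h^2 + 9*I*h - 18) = h + 6*I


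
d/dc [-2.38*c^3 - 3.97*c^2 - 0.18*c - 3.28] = -7.14*c^2 - 7.94*c - 0.18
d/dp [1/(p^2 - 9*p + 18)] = (9 - 2*p)/(p^2 - 9*p + 18)^2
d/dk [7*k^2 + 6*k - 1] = 14*k + 6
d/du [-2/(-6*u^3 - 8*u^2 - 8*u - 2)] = (-9*u^2 - 8*u - 4)/(3*u^3 + 4*u^2 + 4*u + 1)^2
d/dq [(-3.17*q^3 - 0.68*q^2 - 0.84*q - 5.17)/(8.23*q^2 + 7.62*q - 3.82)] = (-26.0891*q^4 - 48.3108*q^3 + 38.0598*q^2 + 90.2934*q + 42.6042)/(67.7329*q^4 + 125.4252*q^3 - 4.8128*q^2 - 58.2168*q + 14.5924)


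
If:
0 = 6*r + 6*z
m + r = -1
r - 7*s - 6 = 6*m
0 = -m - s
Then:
No Solution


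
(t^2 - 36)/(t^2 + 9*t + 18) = (t - 6)/(t + 3)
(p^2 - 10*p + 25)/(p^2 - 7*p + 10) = (p - 5)/(p - 2)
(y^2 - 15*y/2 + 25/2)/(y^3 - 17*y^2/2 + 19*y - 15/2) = (2*y - 5)/(2*y^2 - 7*y + 3)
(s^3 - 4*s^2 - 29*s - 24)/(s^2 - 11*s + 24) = (s^2 + 4*s + 3)/(s - 3)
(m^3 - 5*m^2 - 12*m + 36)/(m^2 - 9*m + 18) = (m^2 + m - 6)/(m - 3)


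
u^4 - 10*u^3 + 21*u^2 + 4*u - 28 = (u - 7)*(u - 2)^2*(u + 1)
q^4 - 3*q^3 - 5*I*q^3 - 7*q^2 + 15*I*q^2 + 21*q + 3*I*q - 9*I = (q - 3)*(q - 3*I)*(q - I)^2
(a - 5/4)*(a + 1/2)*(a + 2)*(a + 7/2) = a^4 + 19*a^3/4 + 9*a^2/4 - 139*a/16 - 35/8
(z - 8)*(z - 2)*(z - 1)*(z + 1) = z^4 - 10*z^3 + 15*z^2 + 10*z - 16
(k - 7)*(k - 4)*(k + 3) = k^3 - 8*k^2 - 5*k + 84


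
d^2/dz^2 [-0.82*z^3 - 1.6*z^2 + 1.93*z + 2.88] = -4.92*z - 3.2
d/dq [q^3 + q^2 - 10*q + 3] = 3*q^2 + 2*q - 10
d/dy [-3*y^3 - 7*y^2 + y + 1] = -9*y^2 - 14*y + 1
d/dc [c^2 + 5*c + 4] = 2*c + 5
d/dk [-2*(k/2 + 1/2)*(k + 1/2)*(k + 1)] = (-3*k - 2)*(k + 1)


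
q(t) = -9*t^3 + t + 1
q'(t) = 1 - 27*t^2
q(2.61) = -156.41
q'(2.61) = -182.93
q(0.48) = 0.48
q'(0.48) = -5.22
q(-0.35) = 1.04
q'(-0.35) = -2.31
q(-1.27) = 18.17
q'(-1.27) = -42.55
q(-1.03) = 9.80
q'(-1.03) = -27.64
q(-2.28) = 105.39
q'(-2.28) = -139.36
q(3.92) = -537.21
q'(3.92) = -413.89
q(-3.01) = 243.43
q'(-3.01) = -243.62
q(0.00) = 1.00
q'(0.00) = 1.00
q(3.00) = -239.00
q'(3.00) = -242.00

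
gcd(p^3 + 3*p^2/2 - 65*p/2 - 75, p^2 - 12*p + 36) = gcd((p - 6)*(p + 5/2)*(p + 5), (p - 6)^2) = p - 6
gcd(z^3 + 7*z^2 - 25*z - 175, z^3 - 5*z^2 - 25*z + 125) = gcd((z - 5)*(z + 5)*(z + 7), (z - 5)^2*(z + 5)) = z^2 - 25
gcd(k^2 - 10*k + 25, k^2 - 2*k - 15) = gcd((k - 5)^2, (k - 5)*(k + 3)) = k - 5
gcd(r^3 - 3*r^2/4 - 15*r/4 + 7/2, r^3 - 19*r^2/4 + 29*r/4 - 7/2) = r^2 - 11*r/4 + 7/4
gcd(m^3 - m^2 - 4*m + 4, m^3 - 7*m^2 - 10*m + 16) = m^2 + m - 2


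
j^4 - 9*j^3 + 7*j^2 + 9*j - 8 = (j - 8)*(j - 1)^2*(j + 1)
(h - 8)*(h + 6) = h^2 - 2*h - 48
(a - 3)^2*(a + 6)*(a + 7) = a^4 + 7*a^3 - 27*a^2 - 135*a + 378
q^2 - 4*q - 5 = (q - 5)*(q + 1)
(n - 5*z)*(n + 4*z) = n^2 - n*z - 20*z^2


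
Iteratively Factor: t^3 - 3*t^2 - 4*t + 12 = (t + 2)*(t^2 - 5*t + 6) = (t - 2)*(t + 2)*(t - 3)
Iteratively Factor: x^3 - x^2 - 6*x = (x - 3)*(x^2 + 2*x) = (x - 3)*(x + 2)*(x)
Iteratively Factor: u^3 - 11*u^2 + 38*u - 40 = (u - 2)*(u^2 - 9*u + 20) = (u - 5)*(u - 2)*(u - 4)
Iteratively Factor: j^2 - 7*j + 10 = (j - 5)*(j - 2)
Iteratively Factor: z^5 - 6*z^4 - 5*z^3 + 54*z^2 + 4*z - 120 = (z - 3)*(z^4 - 3*z^3 - 14*z^2 + 12*z + 40) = (z - 3)*(z + 2)*(z^3 - 5*z^2 - 4*z + 20) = (z - 3)*(z + 2)^2*(z^2 - 7*z + 10) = (z - 5)*(z - 3)*(z + 2)^2*(z - 2)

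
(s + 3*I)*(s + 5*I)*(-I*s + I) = -I*s^3 + 8*s^2 + I*s^2 - 8*s + 15*I*s - 15*I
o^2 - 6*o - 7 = (o - 7)*(o + 1)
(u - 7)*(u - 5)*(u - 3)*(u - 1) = u^4 - 16*u^3 + 86*u^2 - 176*u + 105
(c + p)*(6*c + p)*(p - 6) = 6*c^2*p - 36*c^2 + 7*c*p^2 - 42*c*p + p^3 - 6*p^2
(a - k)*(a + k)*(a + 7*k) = a^3 + 7*a^2*k - a*k^2 - 7*k^3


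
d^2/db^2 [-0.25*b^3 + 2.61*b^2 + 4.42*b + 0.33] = 5.22 - 1.5*b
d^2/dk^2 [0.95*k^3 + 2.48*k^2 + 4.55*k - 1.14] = 5.7*k + 4.96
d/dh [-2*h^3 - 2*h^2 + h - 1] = -6*h^2 - 4*h + 1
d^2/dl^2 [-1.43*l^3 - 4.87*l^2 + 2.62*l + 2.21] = -8.58*l - 9.74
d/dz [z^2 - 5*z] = 2*z - 5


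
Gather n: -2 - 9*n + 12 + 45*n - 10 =36*n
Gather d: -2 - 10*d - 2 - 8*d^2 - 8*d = -8*d^2 - 18*d - 4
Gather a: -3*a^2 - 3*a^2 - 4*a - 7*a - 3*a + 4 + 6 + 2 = -6*a^2 - 14*a + 12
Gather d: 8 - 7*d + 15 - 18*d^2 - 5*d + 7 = -18*d^2 - 12*d + 30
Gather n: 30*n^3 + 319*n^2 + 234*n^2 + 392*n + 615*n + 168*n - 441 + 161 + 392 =30*n^3 + 553*n^2 + 1175*n + 112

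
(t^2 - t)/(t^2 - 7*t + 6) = t/(t - 6)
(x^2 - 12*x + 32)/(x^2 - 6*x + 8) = (x - 8)/(x - 2)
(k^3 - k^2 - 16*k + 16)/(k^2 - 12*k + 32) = (k^2 + 3*k - 4)/(k - 8)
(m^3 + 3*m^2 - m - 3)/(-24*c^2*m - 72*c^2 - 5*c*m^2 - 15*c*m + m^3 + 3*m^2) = (1 - m^2)/(24*c^2 + 5*c*m - m^2)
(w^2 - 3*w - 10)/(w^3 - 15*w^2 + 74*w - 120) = (w + 2)/(w^2 - 10*w + 24)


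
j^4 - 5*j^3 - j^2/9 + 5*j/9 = j*(j - 5)*(j - 1/3)*(j + 1/3)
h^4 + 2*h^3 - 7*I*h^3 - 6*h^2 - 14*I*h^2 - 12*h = h*(h + 2)*(h - 6*I)*(h - I)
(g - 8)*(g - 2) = g^2 - 10*g + 16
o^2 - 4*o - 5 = (o - 5)*(o + 1)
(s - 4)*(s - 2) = s^2 - 6*s + 8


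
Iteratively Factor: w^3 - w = (w + 1)*(w^2 - w) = (w - 1)*(w + 1)*(w)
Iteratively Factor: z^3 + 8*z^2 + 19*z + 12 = (z + 3)*(z^2 + 5*z + 4) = (z + 3)*(z + 4)*(z + 1)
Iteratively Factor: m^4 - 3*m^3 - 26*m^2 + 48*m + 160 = (m - 5)*(m^3 + 2*m^2 - 16*m - 32) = (m - 5)*(m + 2)*(m^2 - 16) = (m - 5)*(m + 2)*(m + 4)*(m - 4)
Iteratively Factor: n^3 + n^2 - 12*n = (n)*(n^2 + n - 12) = n*(n - 3)*(n + 4)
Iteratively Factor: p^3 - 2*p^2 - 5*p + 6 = (p - 1)*(p^2 - p - 6) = (p - 3)*(p - 1)*(p + 2)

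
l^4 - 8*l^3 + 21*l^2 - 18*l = l*(l - 3)^2*(l - 2)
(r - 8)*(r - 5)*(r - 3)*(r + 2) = r^4 - 14*r^3 + 47*r^2 + 38*r - 240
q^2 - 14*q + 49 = (q - 7)^2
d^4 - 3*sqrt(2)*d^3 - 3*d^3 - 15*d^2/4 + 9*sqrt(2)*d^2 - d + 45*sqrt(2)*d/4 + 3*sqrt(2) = (d - 4)*(d + 1/2)^2*(d - 3*sqrt(2))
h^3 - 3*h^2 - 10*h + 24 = (h - 4)*(h - 2)*(h + 3)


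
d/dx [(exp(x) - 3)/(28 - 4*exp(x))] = exp(x)/(exp(x) - 7)^2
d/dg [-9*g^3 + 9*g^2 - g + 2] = -27*g^2 + 18*g - 1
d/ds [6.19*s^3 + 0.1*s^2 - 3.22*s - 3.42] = 18.57*s^2 + 0.2*s - 3.22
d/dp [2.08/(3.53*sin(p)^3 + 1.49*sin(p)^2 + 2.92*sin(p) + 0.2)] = (-6.1984*sin(p) + 11.0136*cos(2*p) - 17.0872)*cos(p)/(3.53*sin(p)^3 + 1.49*sin(p)^2 + 2.92*sin(p) + 0.2)^2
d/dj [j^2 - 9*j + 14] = 2*j - 9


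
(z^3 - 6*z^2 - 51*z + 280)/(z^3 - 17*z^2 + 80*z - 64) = (z^2 + 2*z - 35)/(z^2 - 9*z + 8)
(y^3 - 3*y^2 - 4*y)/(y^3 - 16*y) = (y + 1)/(y + 4)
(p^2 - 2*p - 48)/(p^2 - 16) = (p^2 - 2*p - 48)/(p^2 - 16)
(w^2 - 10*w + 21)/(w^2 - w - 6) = (w - 7)/(w + 2)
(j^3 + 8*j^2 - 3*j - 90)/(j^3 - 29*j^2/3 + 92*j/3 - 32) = 3*(j^2 + 11*j + 30)/(3*j^2 - 20*j + 32)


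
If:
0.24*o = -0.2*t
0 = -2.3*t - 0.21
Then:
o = 0.08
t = -0.09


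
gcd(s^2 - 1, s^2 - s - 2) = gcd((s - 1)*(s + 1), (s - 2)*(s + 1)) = s + 1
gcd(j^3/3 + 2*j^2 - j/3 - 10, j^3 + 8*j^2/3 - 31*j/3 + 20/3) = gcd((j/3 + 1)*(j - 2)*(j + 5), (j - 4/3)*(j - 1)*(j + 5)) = j + 5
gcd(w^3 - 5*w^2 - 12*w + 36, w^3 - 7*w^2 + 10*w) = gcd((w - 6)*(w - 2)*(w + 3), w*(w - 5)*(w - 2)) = w - 2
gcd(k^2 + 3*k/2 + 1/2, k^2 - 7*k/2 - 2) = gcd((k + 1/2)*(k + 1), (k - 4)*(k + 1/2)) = k + 1/2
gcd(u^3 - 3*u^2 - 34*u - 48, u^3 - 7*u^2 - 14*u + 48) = u^2 - 5*u - 24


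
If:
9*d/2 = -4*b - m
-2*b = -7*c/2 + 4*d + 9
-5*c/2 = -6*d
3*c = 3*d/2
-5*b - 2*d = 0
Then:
No Solution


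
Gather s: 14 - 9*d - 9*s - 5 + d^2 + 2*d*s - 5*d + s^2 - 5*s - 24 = d^2 - 14*d + s^2 + s*(2*d - 14) - 15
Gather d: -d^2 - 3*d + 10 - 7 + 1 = -d^2 - 3*d + 4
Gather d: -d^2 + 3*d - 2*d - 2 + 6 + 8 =-d^2 + d + 12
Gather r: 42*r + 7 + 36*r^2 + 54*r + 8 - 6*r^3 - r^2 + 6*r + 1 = -6*r^3 + 35*r^2 + 102*r + 16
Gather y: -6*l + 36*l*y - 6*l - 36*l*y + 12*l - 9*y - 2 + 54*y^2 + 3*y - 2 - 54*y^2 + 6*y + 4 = 0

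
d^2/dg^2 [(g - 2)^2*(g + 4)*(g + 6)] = 12*g^2 + 36*g - 24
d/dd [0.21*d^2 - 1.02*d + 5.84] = 0.42*d - 1.02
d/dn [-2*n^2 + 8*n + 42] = 8 - 4*n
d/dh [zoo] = 0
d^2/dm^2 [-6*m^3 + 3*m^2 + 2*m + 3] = 6 - 36*m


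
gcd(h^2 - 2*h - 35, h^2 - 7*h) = h - 7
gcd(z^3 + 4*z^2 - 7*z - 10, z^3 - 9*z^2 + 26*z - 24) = z - 2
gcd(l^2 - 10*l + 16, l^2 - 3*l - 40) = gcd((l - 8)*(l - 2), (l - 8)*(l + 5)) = l - 8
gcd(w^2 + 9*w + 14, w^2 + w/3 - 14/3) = 1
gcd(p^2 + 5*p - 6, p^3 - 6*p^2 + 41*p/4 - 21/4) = p - 1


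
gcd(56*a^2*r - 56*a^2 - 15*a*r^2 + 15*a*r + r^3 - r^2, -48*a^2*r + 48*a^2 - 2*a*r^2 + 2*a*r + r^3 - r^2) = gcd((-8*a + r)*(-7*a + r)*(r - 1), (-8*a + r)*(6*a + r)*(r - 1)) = -8*a*r + 8*a + r^2 - r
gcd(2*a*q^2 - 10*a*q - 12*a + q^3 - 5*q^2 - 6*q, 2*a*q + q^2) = 2*a + q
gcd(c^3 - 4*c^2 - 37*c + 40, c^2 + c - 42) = 1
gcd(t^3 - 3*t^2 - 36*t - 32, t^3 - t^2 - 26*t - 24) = t^2 + 5*t + 4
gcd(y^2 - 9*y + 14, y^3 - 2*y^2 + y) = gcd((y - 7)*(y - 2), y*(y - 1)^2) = 1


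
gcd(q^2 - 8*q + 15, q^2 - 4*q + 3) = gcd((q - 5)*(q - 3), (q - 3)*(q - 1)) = q - 3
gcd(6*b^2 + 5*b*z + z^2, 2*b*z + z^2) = 2*b + z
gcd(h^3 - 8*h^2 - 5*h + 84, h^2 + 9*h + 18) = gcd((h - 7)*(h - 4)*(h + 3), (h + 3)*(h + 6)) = h + 3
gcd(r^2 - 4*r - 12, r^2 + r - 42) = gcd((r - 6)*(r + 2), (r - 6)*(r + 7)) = r - 6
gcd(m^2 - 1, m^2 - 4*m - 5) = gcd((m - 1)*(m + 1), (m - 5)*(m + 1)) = m + 1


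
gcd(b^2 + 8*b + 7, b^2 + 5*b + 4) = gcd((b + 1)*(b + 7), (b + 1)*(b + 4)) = b + 1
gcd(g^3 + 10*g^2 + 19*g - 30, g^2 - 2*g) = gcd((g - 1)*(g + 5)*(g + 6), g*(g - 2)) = 1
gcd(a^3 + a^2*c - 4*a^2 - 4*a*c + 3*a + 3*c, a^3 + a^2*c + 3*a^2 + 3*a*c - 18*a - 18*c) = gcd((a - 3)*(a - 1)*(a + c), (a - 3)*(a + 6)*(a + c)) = a^2 + a*c - 3*a - 3*c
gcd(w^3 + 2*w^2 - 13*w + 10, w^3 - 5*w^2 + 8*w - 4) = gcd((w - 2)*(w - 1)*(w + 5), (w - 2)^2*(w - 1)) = w^2 - 3*w + 2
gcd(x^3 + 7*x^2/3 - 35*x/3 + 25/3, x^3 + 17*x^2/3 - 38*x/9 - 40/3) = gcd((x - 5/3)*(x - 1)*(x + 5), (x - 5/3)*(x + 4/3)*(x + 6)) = x - 5/3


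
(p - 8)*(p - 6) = p^2 - 14*p + 48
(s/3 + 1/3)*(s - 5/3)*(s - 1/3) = s^3/3 - s^2/3 - 13*s/27 + 5/27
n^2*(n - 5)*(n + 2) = n^4 - 3*n^3 - 10*n^2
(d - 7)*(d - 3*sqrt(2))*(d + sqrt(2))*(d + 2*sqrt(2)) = d^4 - 7*d^3 - 14*d^2 - 12*sqrt(2)*d + 98*d + 84*sqrt(2)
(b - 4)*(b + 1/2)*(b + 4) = b^3 + b^2/2 - 16*b - 8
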